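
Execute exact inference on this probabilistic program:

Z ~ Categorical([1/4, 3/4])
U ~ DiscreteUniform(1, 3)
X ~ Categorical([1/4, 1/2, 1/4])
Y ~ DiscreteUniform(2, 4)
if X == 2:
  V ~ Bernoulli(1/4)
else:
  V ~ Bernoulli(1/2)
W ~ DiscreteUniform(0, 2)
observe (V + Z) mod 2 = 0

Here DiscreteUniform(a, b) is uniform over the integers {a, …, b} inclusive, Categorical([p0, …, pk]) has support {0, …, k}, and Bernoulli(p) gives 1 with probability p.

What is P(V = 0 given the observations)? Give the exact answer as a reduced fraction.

Enumerate traces; 162 have nonzero weight after conditioning:
  (Z=0, U=1, X=0, Y=2, V=0, W=0) weight 1/864
  (Z=0, U=1, X=0, Y=2, V=0, W=1) weight 1/864
  (Z=0, U=1, X=0, Y=2, V=0, W=2) weight 1/864
  (Z=0, U=1, X=0, Y=3, V=0, W=0) weight 1/864
  (Z=0, U=1, X=0, Y=3, V=0, W=1) weight 1/864
  (Z=0, U=1, X=0, Y=3, V=0, W=2) weight 1/864
  (Z=0, U=1, X=0, Y=4, V=0, W=0) weight 1/864
  (Z=0, U=1, X=0, Y=4, V=0, W=1) weight 1/864
  (Z=1, U=1, X=0, Y=2, V=1, W=0) weight 1/288
  … 153 more
Group by V:
  weight(V=0) = 9/64
  weight(V=1) = 21/64
Total weight = 9/64 + 21/64 = 15/32
P(V=0 | obs) = 9/64 / 15/32 = 3/10
P(V=1 | obs) = 21/64 / 15/32 = 7/10

P(V = 0 | obs) = 3/10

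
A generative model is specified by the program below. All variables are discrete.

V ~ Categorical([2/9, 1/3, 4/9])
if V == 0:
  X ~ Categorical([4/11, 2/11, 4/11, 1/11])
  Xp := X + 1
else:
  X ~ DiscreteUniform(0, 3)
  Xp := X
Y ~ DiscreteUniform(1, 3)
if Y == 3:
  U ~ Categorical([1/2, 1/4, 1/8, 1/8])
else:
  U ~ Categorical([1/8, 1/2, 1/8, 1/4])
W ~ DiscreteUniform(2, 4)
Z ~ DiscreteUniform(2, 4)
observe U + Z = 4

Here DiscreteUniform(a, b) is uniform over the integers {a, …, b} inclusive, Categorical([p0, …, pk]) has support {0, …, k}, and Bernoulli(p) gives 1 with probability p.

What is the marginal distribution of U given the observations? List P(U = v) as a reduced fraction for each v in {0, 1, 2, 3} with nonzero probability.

Enumerate traces; 324 have nonzero weight after conditioning:
  (V=0, X=0, Y=1, U=0, W=2, Z=4) weight 1/2673
  (V=0, X=0, Y=1, U=0, W=3, Z=4) weight 1/2673
  (V=0, X=0, Y=1, U=0, W=4, Z=4) weight 1/2673
  (V=0, X=0, Y=1, U=1, W=2, Z=3) weight 4/2673
  (V=0, X=0, Y=1, U=1, W=3, Z=3) weight 4/2673
  (V=0, X=0, Y=1, U=1, W=4, Z=3) weight 4/2673
  (V=0, X=0, Y=1, U=2, W=2, Z=2) weight 1/2673
  (V=0, X=0, Y=1, U=2, W=3, Z=2) weight 1/2673
  … 316 more
Group by U:
  weight(U=0) = 1/12
  weight(U=1) = 5/36
  weight(U=2) = 1/24
Total weight = 1/12 + 5/36 + 1/24 = 19/72
P(U=0 | obs) = 1/12 / 19/72 = 6/19
P(U=1 | obs) = 5/36 / 19/72 = 10/19
P(U=2 | obs) = 1/24 / 19/72 = 3/19

P(U=0) = 6/19, P(U=1) = 10/19, P(U=2) = 3/19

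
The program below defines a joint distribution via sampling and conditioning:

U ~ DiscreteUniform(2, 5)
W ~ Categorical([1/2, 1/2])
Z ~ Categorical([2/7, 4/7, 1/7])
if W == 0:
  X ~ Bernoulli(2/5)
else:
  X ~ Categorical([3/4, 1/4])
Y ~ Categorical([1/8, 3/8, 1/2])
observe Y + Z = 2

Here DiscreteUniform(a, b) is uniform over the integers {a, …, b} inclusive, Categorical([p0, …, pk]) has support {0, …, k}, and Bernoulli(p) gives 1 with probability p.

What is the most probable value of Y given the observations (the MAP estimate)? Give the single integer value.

Enumerate traces; 48 have nonzero weight after conditioning:
  (U=2, W=0, Z=0, X=0, Y=2) weight 3/280
  (U=2, W=0, Z=0, X=1, Y=2) weight 1/140
  (U=2, W=0, Z=1, X=0, Y=1) weight 9/560
  (U=2, W=0, Z=1, X=1, Y=1) weight 3/280
  (U=2, W=0, Z=2, X=0, Y=0) weight 3/2240
  (U=2, W=0, Z=2, X=1, Y=0) weight 1/1120
  (U=2, W=1, Z=0, X=0, Y=2) weight 3/224
  (U=2, W=1, Z=0, X=1, Y=2) weight 1/224
  … 40 more
Group by Y:
  weight(Y=0) = 1/56
  weight(Y=1) = 3/14
  weight(Y=2) = 1/7
Total weight = 1/56 + 3/14 + 1/7 = 3/8
P(Y=0 | obs) = 1/56 / 3/8 = 1/21
P(Y=1 | obs) = 3/14 / 3/8 = 4/7
P(Y=2 | obs) = 1/7 / 3/8 = 8/21
argmax = 1

argmax_v P(Y = v | obs) = 1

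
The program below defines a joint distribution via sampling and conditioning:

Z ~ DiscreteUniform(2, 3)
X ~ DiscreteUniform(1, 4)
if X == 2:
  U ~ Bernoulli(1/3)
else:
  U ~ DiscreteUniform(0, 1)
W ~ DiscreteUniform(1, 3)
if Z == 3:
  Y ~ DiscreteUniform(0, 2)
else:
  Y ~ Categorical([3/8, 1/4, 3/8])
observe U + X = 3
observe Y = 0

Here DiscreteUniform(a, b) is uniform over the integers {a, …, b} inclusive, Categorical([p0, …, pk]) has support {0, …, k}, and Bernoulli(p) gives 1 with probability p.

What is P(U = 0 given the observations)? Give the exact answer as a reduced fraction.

P(U = 0 | obs) = 3/5

Enumerate traces; 12 have nonzero weight after conditioning:
  (Z=2, X=2, U=1, W=1, Y=0) weight 1/192
  (Z=2, X=2, U=1, W=2, Y=0) weight 1/192
  (Z=2, X=2, U=1, W=3, Y=0) weight 1/192
  (Z=2, X=3, U=0, W=1, Y=0) weight 1/128
  (Z=2, X=3, U=0, W=2, Y=0) weight 1/128
  (Z=2, X=3, U=0, W=3, Y=0) weight 1/128
  (Z=3, X=2, U=1, W=1, Y=0) weight 1/216
  (Z=3, X=2, U=1, W=2, Y=0) weight 1/216
  … 4 more
Group by U:
  weight(U=0) = 17/384
  weight(U=1) = 17/576
Total weight = 17/384 + 17/576 = 85/1152
P(U=0 | obs) = 17/384 / 85/1152 = 3/5
P(U=1 | obs) = 17/576 / 85/1152 = 2/5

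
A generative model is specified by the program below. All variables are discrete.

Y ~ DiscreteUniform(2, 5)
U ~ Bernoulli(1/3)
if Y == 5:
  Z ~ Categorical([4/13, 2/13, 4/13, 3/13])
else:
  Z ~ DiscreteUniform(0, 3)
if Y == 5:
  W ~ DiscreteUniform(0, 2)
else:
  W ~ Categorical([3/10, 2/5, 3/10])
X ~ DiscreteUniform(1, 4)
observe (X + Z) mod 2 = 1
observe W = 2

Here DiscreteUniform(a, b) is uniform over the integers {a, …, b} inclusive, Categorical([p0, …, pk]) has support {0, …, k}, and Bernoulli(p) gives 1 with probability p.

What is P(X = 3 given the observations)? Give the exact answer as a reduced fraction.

P(X = 3 | obs) = 511/1924

Enumerate traces; 64 have nonzero weight after conditioning:
  (Y=2, U=0, Z=0, W=2, X=1) weight 1/320
  (Y=2, U=0, Z=0, W=2, X=3) weight 1/320
  (Y=2, U=0, Z=1, W=2, X=2) weight 1/320
  (Y=2, U=0, Z=1, W=2, X=4) weight 1/320
  (Y=2, U=0, Z=2, W=2, X=1) weight 1/320
  (Y=2, U=0, Z=2, W=2, X=3) weight 1/320
  (Y=2, U=0, Z=3, W=2, X=2) weight 1/320
  (Y=2, U=0, Z=3, W=2, X=4) weight 1/320
  … 56 more
Group by X:
  weight(X=1) = 511/12480
  weight(X=2) = 451/12480
  weight(X=3) = 511/12480
  weight(X=4) = 451/12480
Total weight = 511/12480 + 451/12480 + 511/12480 + 451/12480 = 37/240
P(X=1 | obs) = 511/12480 / 37/240 = 511/1924
P(X=2 | obs) = 451/12480 / 37/240 = 451/1924
P(X=3 | obs) = 511/12480 / 37/240 = 511/1924
P(X=4 | obs) = 451/12480 / 37/240 = 451/1924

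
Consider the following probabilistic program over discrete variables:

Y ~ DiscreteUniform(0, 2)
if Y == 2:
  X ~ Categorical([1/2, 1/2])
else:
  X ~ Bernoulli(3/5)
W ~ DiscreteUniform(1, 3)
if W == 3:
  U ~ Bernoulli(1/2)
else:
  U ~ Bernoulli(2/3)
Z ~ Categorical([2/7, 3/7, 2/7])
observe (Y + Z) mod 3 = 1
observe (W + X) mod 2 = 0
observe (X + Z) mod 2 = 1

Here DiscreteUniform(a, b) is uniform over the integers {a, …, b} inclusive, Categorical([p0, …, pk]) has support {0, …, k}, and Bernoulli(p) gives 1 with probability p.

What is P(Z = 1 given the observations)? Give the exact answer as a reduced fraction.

P(Z = 1 | obs) = 3/14

Enumerate traces; 10 have nonzero weight after conditioning:
  (Y=0, X=0, W=2, U=0, Z=1) weight 2/315
  (Y=0, X=0, W=2, U=1, Z=1) weight 4/315
  (Y=1, X=1, W=1, U=0, Z=0) weight 2/315
  (Y=1, X=1, W=1, U=1, Z=0) weight 4/315
  (Y=1, X=1, W=3, U=0, Z=0) weight 1/105
  (Y=1, X=1, W=3, U=1, Z=0) weight 1/105
  (Y=2, X=1, W=1, U=0, Z=2) weight 1/189
  (Y=2, X=1, W=1, U=1, Z=2) weight 2/189
  … 2 more
Group by Z:
  weight(Z=0) = 4/105
  weight(Z=1) = 2/105
  weight(Z=2) = 2/63
Total weight = 4/105 + 2/105 + 2/63 = 4/45
P(Z=0 | obs) = 4/105 / 4/45 = 3/7
P(Z=1 | obs) = 2/105 / 4/45 = 3/14
P(Z=2 | obs) = 2/63 / 4/45 = 5/14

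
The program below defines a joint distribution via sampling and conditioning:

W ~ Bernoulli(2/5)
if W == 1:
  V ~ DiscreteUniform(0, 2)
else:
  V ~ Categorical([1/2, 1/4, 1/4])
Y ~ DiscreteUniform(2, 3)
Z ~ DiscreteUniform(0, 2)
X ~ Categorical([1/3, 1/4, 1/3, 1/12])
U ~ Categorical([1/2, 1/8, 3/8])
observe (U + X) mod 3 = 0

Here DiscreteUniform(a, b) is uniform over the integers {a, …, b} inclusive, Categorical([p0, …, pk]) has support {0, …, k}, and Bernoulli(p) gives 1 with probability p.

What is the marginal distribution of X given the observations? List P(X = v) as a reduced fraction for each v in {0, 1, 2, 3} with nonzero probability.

P(X=0) = 16/33, P(X=1) = 3/11, P(X=2) = 4/33, P(X=3) = 4/33

Enumerate traces; 144 have nonzero weight after conditioning:
  (W=0, V=0, Y=2, Z=0, X=0, U=0) weight 1/120
  (W=0, V=0, Y=2, Z=0, X=1, U=2) weight 3/640
  (W=0, V=0, Y=2, Z=0, X=2, U=1) weight 1/480
  (W=0, V=0, Y=2, Z=0, X=3, U=0) weight 1/480
  (W=0, V=0, Y=2, Z=1, X=0, U=0) weight 1/120
  (W=0, V=0, Y=2, Z=1, X=1, U=2) weight 3/640
  (W=0, V=0, Y=2, Z=1, X=2, U=1) weight 1/480
  (W=0, V=0, Y=2, Z=1, X=3, U=0) weight 1/480
  … 136 more
Group by X:
  weight(X=0) = 1/6
  weight(X=1) = 3/32
  weight(X=2) = 1/24
  weight(X=3) = 1/24
Total weight = 1/6 + 3/32 + 1/24 + 1/24 = 11/32
P(X=0 | obs) = 1/6 / 11/32 = 16/33
P(X=1 | obs) = 3/32 / 11/32 = 3/11
P(X=2 | obs) = 1/24 / 11/32 = 4/33
P(X=3 | obs) = 1/24 / 11/32 = 4/33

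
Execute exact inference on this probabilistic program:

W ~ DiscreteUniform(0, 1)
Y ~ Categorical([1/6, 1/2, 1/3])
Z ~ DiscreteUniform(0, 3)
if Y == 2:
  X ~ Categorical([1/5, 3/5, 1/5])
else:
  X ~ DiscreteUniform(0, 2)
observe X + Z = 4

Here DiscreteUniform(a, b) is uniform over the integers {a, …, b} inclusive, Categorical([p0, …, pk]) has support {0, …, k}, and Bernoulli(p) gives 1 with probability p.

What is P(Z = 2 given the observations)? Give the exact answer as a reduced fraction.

Enumerate traces; 12 have nonzero weight after conditioning:
  (W=0, Y=0, Z=2, X=2) weight 1/144
  (W=0, Y=0, Z=3, X=1) weight 1/144
  (W=0, Y=1, Z=2, X=2) weight 1/48
  (W=0, Y=1, Z=3, X=1) weight 1/48
  (W=0, Y=2, Z=2, X=2) weight 1/120
  (W=0, Y=2, Z=3, X=1) weight 1/40
  (W=1, Y=0, Z=2, X=2) weight 1/144
  (W=1, Y=0, Z=3, X=1) weight 1/144
  … 4 more
Group by Z:
  weight(Z=2) = 13/180
  weight(Z=3) = 19/180
Total weight = 13/180 + 19/180 = 8/45
P(Z=2 | obs) = 13/180 / 8/45 = 13/32
P(Z=3 | obs) = 19/180 / 8/45 = 19/32

P(Z = 2 | obs) = 13/32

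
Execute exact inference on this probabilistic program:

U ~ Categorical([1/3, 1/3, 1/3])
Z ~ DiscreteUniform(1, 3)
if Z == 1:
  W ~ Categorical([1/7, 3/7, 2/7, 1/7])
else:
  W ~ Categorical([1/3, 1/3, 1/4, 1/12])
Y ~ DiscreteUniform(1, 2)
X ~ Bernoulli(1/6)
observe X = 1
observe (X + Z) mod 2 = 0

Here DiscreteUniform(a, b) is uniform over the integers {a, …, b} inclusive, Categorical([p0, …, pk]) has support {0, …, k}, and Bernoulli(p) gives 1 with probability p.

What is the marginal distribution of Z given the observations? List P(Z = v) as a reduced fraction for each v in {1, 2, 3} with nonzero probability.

Enumerate traces; 48 have nonzero weight after conditioning:
  (U=0, Z=1, W=0, Y=1, X=1) weight 1/756
  (U=0, Z=1, W=0, Y=2, X=1) weight 1/756
  (U=0, Z=1, W=1, Y=1, X=1) weight 1/252
  (U=0, Z=1, W=1, Y=2, X=1) weight 1/252
  (U=0, Z=1, W=2, Y=1, X=1) weight 1/378
  (U=0, Z=1, W=2, Y=2, X=1) weight 1/378
  (U=0, Z=1, W=3, Y=1, X=1) weight 1/756
  (U=0, Z=1, W=3, Y=2, X=1) weight 1/756
  (U=0, Z=3, W=0, Y=1, X=1) weight 1/324
  … 39 more
Group by Z:
  weight(Z=1) = 1/18
  weight(Z=3) = 1/18
Total weight = 1/18 + 1/18 = 1/9
P(Z=1 | obs) = 1/18 / 1/9 = 1/2
P(Z=3 | obs) = 1/18 / 1/9 = 1/2

P(Z=1) = 1/2, P(Z=3) = 1/2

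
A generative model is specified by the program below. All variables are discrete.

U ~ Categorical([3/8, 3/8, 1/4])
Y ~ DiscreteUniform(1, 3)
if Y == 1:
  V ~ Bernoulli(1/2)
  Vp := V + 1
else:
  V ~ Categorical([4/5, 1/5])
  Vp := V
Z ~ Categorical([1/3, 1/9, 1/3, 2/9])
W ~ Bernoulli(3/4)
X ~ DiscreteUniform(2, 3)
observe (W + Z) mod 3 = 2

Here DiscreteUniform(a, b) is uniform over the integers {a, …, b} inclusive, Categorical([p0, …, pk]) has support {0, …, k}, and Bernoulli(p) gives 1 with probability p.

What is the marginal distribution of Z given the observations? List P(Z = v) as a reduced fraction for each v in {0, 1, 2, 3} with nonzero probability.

Enumerate traces; 72 have nonzero weight after conditioning:
  (U=0, Y=1, V=0, Z=1, W=1, X=2) weight 1/384
  (U=0, Y=1, V=0, Z=1, W=1, X=3) weight 1/384
  (U=0, Y=1, V=0, Z=2, W=0, X=2) weight 1/384
  (U=0, Y=1, V=0, Z=2, W=0, X=3) weight 1/384
  (U=0, Y=1, V=1, Z=1, W=1, X=2) weight 1/384
  (U=0, Y=1, V=1, Z=1, W=1, X=3) weight 1/384
  (U=0, Y=1, V=1, Z=2, W=0, X=2) weight 1/384
  (U=0, Y=1, V=1, Z=2, W=0, X=3) weight 1/384
  … 64 more
Group by Z:
  weight(Z=1) = 1/12
  weight(Z=2) = 1/12
Total weight = 1/12 + 1/12 = 1/6
P(Z=1 | obs) = 1/12 / 1/6 = 1/2
P(Z=2 | obs) = 1/12 / 1/6 = 1/2

P(Z=1) = 1/2, P(Z=2) = 1/2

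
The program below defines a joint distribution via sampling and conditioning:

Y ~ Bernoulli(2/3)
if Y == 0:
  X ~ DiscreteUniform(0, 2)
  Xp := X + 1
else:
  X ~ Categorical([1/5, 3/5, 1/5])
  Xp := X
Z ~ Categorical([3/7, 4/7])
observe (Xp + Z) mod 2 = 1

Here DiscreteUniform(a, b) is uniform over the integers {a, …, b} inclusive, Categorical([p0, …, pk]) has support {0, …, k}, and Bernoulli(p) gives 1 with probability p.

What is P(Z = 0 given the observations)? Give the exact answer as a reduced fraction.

Enumerate traces; 6 have nonzero weight after conditioning:
  (Y=0, X=0, Z=0) weight 1/21
  (Y=0, X=1, Z=1) weight 4/63
  (Y=0, X=2, Z=0) weight 1/21
  (Y=1, X=0, Z=1) weight 8/105
  (Y=1, X=1, Z=0) weight 6/35
  (Y=1, X=2, Z=1) weight 8/105
Group by Z:
  weight(Z=0) = 4/15
  weight(Z=1) = 68/315
Total weight = 4/15 + 68/315 = 152/315
P(Z=0 | obs) = 4/15 / 152/315 = 21/38
P(Z=1 | obs) = 68/315 / 152/315 = 17/38

P(Z = 0 | obs) = 21/38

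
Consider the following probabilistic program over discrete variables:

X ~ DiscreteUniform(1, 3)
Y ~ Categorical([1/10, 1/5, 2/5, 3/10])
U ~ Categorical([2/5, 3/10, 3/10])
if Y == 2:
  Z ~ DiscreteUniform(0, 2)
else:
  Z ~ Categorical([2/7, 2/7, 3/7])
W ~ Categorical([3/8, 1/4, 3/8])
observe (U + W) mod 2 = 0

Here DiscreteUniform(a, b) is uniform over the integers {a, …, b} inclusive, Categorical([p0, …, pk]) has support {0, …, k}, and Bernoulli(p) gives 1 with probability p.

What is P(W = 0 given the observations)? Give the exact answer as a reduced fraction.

P(W = 0 | obs) = 7/16

Enumerate traces; 180 have nonzero weight after conditioning:
  (X=1, Y=0, U=0, Z=0, W=0) weight 1/700
  (X=1, Y=0, U=0, Z=0, W=2) weight 1/700
  (X=1, Y=0, U=0, Z=1, W=0) weight 1/700
  (X=1, Y=0, U=0, Z=1, W=2) weight 1/700
  (X=1, Y=0, U=0, Z=2, W=0) weight 3/1400
  (X=1, Y=0, U=0, Z=2, W=2) weight 3/1400
  (X=1, Y=0, U=1, Z=0, W=1) weight 1/1400
  (X=1, Y=0, U=1, Z=1, W=1) weight 1/1400
  … 172 more
Group by W:
  weight(W=0) = 21/80
  weight(W=1) = 3/40
  weight(W=2) = 21/80
Total weight = 21/80 + 3/40 + 21/80 = 3/5
P(W=0 | obs) = 21/80 / 3/5 = 7/16
P(W=1 | obs) = 3/40 / 3/5 = 1/8
P(W=2 | obs) = 21/80 / 3/5 = 7/16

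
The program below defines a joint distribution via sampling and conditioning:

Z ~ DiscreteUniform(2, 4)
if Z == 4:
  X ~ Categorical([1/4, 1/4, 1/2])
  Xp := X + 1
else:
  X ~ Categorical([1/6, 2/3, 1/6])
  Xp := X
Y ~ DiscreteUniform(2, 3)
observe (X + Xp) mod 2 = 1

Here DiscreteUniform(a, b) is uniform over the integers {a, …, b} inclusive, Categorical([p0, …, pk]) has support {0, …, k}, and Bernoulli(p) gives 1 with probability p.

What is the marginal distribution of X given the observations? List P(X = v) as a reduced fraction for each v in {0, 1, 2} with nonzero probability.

P(X=0) = 1/4, P(X=1) = 1/4, P(X=2) = 1/2

Enumerate traces; 6 have nonzero weight after conditioning:
  (Z=4, X=0, Y=2) weight 1/24
  (Z=4, X=0, Y=3) weight 1/24
  (Z=4, X=1, Y=2) weight 1/24
  (Z=4, X=1, Y=3) weight 1/24
  (Z=4, X=2, Y=2) weight 1/12
  (Z=4, X=2, Y=3) weight 1/12
Group by X:
  weight(X=0) = 1/12
  weight(X=1) = 1/12
  weight(X=2) = 1/6
Total weight = 1/12 + 1/12 + 1/6 = 1/3
P(X=0 | obs) = 1/12 / 1/3 = 1/4
P(X=1 | obs) = 1/12 / 1/3 = 1/4
P(X=2 | obs) = 1/6 / 1/3 = 1/2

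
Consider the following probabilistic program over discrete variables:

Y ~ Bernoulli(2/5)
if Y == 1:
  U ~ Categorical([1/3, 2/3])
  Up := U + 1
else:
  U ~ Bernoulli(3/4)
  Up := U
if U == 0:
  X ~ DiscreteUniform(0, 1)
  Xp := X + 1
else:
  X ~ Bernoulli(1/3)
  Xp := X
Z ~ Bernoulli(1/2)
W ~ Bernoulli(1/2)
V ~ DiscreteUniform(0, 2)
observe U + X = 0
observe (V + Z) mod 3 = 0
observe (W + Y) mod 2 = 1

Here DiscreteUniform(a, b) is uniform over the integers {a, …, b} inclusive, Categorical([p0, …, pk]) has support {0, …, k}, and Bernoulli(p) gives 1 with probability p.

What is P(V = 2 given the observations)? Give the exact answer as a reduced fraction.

Enumerate traces; 4 have nonzero weight after conditioning:
  (Y=0, U=0, X=0, Z=0, W=1, V=0) weight 1/160
  (Y=0, U=0, X=0, Z=1, W=1, V=2) weight 1/160
  (Y=1, U=0, X=0, Z=0, W=0, V=0) weight 1/180
  (Y=1, U=0, X=0, Z=1, W=0, V=2) weight 1/180
Group by V:
  weight(V=0) = 17/1440
  weight(V=2) = 17/1440
Total weight = 17/1440 + 17/1440 = 17/720
P(V=0 | obs) = 17/1440 / 17/720 = 1/2
P(V=2 | obs) = 17/1440 / 17/720 = 1/2

P(V = 2 | obs) = 1/2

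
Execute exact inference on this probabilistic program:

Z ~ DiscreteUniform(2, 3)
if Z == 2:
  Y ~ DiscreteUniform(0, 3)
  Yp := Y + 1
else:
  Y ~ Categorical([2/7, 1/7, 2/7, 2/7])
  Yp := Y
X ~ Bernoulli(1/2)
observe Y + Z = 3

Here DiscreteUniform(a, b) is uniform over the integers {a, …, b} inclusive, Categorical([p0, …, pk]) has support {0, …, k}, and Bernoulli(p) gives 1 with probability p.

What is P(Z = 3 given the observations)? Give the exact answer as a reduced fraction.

Enumerate traces; 4 have nonzero weight after conditioning:
  (Z=2, Y=1, X=0) weight 1/16
  (Z=2, Y=1, X=1) weight 1/16
  (Z=3, Y=0, X=0) weight 1/14
  (Z=3, Y=0, X=1) weight 1/14
Group by Z:
  weight(Z=2) = 1/8
  weight(Z=3) = 1/7
Total weight = 1/8 + 1/7 = 15/56
P(Z=2 | obs) = 1/8 / 15/56 = 7/15
P(Z=3 | obs) = 1/7 / 15/56 = 8/15

P(Z = 3 | obs) = 8/15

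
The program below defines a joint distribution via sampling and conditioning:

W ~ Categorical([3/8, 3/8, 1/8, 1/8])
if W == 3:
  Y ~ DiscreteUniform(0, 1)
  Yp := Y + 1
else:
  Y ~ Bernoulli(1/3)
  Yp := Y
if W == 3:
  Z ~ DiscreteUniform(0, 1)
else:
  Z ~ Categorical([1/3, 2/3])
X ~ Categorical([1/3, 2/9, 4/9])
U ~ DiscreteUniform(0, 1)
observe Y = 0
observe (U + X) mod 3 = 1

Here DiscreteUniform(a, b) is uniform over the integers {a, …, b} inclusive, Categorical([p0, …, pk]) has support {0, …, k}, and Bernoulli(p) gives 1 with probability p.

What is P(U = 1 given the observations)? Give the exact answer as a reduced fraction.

Enumerate traces; 16 have nonzero weight after conditioning:
  (W=0, Y=0, Z=0, X=0, U=1) weight 1/72
  (W=0, Y=0, Z=0, X=1, U=0) weight 1/108
  (W=0, Y=0, Z=1, X=0, U=1) weight 1/36
  (W=0, Y=0, Z=1, X=1, U=0) weight 1/54
  (W=1, Y=0, Z=0, X=0, U=1) weight 1/72
  (W=1, Y=0, Z=0, X=1, U=0) weight 1/108
  (W=1, Y=0, Z=1, X=0, U=1) weight 1/36
  (W=1, Y=0, Z=1, X=1, U=0) weight 1/54
  … 8 more
Group by U:
  weight(U=0) = 31/432
  weight(U=1) = 31/288
Total weight = 31/432 + 31/288 = 155/864
P(U=0 | obs) = 31/432 / 155/864 = 2/5
P(U=1 | obs) = 31/288 / 155/864 = 3/5

P(U = 1 | obs) = 3/5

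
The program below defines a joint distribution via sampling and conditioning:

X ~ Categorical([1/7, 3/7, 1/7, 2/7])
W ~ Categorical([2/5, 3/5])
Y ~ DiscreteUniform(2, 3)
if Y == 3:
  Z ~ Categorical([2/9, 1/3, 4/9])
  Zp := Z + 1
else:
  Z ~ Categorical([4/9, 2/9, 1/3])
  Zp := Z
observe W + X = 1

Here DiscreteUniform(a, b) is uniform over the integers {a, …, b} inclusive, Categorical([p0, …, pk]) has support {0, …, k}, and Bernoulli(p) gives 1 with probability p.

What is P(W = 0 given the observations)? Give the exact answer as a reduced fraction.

P(W = 0 | obs) = 2/3

Enumerate traces; 12 have nonzero weight after conditioning:
  (X=0, W=1, Y=2, Z=0) weight 2/105
  (X=0, W=1, Y=2, Z=1) weight 1/105
  (X=0, W=1, Y=2, Z=2) weight 1/70
  (X=0, W=1, Y=3, Z=0) weight 1/105
  (X=0, W=1, Y=3, Z=1) weight 1/70
  (X=0, W=1, Y=3, Z=2) weight 2/105
  (X=1, W=0, Y=2, Z=0) weight 4/105
  (X=1, W=0, Y=2, Z=1) weight 2/105
  … 4 more
Group by W:
  weight(W=0) = 6/35
  weight(W=1) = 3/35
Total weight = 6/35 + 3/35 = 9/35
P(W=0 | obs) = 6/35 / 9/35 = 2/3
P(W=1 | obs) = 3/35 / 9/35 = 1/3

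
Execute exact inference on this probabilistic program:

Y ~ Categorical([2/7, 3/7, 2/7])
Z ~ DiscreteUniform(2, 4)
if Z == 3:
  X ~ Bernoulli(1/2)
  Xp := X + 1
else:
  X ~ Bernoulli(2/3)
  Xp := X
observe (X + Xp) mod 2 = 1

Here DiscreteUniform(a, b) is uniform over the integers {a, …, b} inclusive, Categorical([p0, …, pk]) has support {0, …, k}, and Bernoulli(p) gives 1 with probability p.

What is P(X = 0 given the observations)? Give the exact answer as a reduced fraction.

Enumerate traces; 6 have nonzero weight after conditioning:
  (Y=0, Z=3, X=0) weight 1/21
  (Y=0, Z=3, X=1) weight 1/21
  (Y=1, Z=3, X=0) weight 1/14
  (Y=1, Z=3, X=1) weight 1/14
  (Y=2, Z=3, X=0) weight 1/21
  (Y=2, Z=3, X=1) weight 1/21
Group by X:
  weight(X=0) = 1/6
  weight(X=1) = 1/6
Total weight = 1/6 + 1/6 = 1/3
P(X=0 | obs) = 1/6 / 1/3 = 1/2
P(X=1 | obs) = 1/6 / 1/3 = 1/2

P(X = 0 | obs) = 1/2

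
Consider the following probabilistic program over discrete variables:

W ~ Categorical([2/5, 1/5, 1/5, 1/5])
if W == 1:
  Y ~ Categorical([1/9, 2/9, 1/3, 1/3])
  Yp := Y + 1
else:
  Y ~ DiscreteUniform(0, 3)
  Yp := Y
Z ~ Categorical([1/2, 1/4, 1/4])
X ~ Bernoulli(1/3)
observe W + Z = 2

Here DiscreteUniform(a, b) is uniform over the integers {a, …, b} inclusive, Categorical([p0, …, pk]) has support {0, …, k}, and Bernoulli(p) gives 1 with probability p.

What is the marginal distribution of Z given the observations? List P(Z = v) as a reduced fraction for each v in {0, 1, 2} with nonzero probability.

Enumerate traces; 24 have nonzero weight after conditioning:
  (W=0, Y=0, Z=2, X=0) weight 1/60
  (W=0, Y=0, Z=2, X=1) weight 1/120
  (W=0, Y=1, Z=2, X=0) weight 1/60
  (W=0, Y=1, Z=2, X=1) weight 1/120
  (W=0, Y=2, Z=2, X=0) weight 1/60
  (W=0, Y=2, Z=2, X=1) weight 1/120
  (W=0, Y=3, Z=2, X=0) weight 1/60
  (W=0, Y=3, Z=2, X=1) weight 1/120
  (W=1, Y=0, Z=1, X=0) weight 1/270
  (W=2, Y=0, Z=0, X=0) weight 1/60
  … 14 more
Group by Z:
  weight(Z=0) = 1/10
  weight(Z=1) = 1/20
  weight(Z=2) = 1/10
Total weight = 1/10 + 1/20 + 1/10 = 1/4
P(Z=0 | obs) = 1/10 / 1/4 = 2/5
P(Z=1 | obs) = 1/20 / 1/4 = 1/5
P(Z=2 | obs) = 1/10 / 1/4 = 2/5

P(Z=0) = 2/5, P(Z=1) = 1/5, P(Z=2) = 2/5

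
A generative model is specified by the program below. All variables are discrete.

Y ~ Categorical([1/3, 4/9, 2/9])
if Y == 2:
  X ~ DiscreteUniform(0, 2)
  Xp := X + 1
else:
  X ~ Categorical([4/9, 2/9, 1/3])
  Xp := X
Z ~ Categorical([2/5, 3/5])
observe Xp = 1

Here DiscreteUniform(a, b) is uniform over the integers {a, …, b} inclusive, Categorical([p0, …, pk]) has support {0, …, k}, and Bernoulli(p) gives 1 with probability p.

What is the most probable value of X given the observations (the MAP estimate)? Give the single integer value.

argmax_v P(X = v | obs) = 1

Enumerate traces; 6 have nonzero weight after conditioning:
  (Y=0, X=1, Z=0) weight 4/135
  (Y=0, X=1, Z=1) weight 2/45
  (Y=1, X=1, Z=0) weight 16/405
  (Y=1, X=1, Z=1) weight 8/135
  (Y=2, X=0, Z=0) weight 4/135
  (Y=2, X=0, Z=1) weight 2/45
Group by X:
  weight(X=0) = 2/27
  weight(X=1) = 14/81
Total weight = 2/27 + 14/81 = 20/81
P(X=0 | obs) = 2/27 / 20/81 = 3/10
P(X=1 | obs) = 14/81 / 20/81 = 7/10
argmax = 1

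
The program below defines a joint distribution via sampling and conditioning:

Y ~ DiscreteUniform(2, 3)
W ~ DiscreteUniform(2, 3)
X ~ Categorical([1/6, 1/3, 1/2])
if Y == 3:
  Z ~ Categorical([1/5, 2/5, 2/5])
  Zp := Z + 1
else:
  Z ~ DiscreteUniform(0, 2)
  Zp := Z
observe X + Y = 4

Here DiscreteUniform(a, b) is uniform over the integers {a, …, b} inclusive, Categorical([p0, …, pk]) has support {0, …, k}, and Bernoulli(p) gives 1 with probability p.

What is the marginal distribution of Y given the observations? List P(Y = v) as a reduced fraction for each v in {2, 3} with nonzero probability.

P(Y=2) = 3/5, P(Y=3) = 2/5

Enumerate traces; 12 have nonzero weight after conditioning:
  (Y=2, W=2, X=2, Z=0) weight 1/24
  (Y=2, W=2, X=2, Z=1) weight 1/24
  (Y=2, W=2, X=2, Z=2) weight 1/24
  (Y=2, W=3, X=2, Z=0) weight 1/24
  (Y=2, W=3, X=2, Z=1) weight 1/24
  (Y=2, W=3, X=2, Z=2) weight 1/24
  (Y=3, W=2, X=1, Z=0) weight 1/60
  (Y=3, W=2, X=1, Z=1) weight 1/30
  … 4 more
Group by Y:
  weight(Y=2) = 1/4
  weight(Y=3) = 1/6
Total weight = 1/4 + 1/6 = 5/12
P(Y=2 | obs) = 1/4 / 5/12 = 3/5
P(Y=3 | obs) = 1/6 / 5/12 = 2/5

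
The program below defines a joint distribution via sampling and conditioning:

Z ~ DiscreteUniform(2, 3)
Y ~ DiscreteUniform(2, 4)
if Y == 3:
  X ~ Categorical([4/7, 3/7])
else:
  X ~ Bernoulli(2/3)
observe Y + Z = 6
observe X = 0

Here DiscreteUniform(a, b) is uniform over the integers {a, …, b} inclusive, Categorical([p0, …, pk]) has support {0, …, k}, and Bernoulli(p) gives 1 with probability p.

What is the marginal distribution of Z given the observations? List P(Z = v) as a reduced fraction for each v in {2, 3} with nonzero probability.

P(Z=2) = 7/19, P(Z=3) = 12/19

Enumerate traces; 2 have nonzero weight after conditioning:
  (Z=2, Y=4, X=0) weight 1/18
  (Z=3, Y=3, X=0) weight 2/21
Group by Z:
  weight(Z=2) = 1/18
  weight(Z=3) = 2/21
Total weight = 1/18 + 2/21 = 19/126
P(Z=2 | obs) = 1/18 / 19/126 = 7/19
P(Z=3 | obs) = 2/21 / 19/126 = 12/19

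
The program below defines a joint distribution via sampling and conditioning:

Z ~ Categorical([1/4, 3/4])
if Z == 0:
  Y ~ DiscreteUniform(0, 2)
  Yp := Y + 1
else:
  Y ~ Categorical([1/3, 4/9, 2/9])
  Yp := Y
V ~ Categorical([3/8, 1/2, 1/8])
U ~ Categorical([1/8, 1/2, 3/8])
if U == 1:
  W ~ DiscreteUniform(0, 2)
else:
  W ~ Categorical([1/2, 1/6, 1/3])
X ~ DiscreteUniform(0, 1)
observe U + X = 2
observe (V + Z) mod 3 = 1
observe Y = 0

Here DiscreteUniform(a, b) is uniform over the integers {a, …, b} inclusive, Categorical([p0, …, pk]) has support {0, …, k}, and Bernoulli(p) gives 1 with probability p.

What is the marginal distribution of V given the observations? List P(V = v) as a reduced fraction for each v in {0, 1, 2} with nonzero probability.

Enumerate traces; 12 have nonzero weight after conditioning:
  (Z=0, Y=0, V=1, U=1, W=0, X=1) weight 1/288
  (Z=0, Y=0, V=1, U=1, W=1, X=1) weight 1/288
  (Z=0, Y=0, V=1, U=1, W=2, X=1) weight 1/288
  (Z=0, Y=0, V=1, U=2, W=0, X=0) weight 1/256
  (Z=0, Y=0, V=1, U=2, W=1, X=0) weight 1/768
  (Z=0, Y=0, V=1, U=2, W=2, X=0) weight 1/384
  (Z=1, Y=0, V=0, U=1, W=0, X=1) weight 1/128
  (Z=1, Y=0, V=0, U=1, W=1, X=1) weight 1/128
  … 4 more
Group by V:
  weight(V=0) = 21/512
  weight(V=1) = 7/384
Total weight = 21/512 + 7/384 = 91/1536
P(V=0 | obs) = 21/512 / 91/1536 = 9/13
P(V=1 | obs) = 7/384 / 91/1536 = 4/13

P(V=0) = 9/13, P(V=1) = 4/13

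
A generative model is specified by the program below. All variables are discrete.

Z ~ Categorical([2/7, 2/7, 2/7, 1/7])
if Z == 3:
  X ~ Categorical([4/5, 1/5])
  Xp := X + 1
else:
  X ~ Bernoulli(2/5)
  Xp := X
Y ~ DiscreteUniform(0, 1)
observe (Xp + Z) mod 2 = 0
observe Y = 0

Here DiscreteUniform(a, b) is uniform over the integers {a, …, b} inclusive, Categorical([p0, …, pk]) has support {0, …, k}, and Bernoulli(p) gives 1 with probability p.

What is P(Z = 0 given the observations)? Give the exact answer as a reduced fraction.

Enumerate traces; 4 have nonzero weight after conditioning:
  (Z=0, X=0, Y=0) weight 3/35
  (Z=1, X=1, Y=0) weight 2/35
  (Z=2, X=0, Y=0) weight 3/35
  (Z=3, X=0, Y=0) weight 2/35
Group by Z:
  weight(Z=0) = 3/35
  weight(Z=1) = 2/35
  weight(Z=2) = 3/35
  weight(Z=3) = 2/35
Total weight = 3/35 + 2/35 + 3/35 + 2/35 = 2/7
P(Z=0 | obs) = 3/35 / 2/7 = 3/10
P(Z=1 | obs) = 2/35 / 2/7 = 1/5
P(Z=2 | obs) = 3/35 / 2/7 = 3/10
P(Z=3 | obs) = 2/35 / 2/7 = 1/5

P(Z = 0 | obs) = 3/10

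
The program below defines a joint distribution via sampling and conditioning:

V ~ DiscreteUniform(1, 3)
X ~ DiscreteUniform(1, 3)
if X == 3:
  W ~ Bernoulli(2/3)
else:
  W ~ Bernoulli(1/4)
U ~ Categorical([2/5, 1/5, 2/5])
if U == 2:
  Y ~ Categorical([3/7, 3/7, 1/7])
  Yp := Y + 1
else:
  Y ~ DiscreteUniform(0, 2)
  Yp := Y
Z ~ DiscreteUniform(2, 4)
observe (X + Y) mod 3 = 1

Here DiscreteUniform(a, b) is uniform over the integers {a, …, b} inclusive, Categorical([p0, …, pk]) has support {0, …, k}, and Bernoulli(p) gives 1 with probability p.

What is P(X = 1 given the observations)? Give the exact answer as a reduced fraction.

Enumerate traces; 162 have nonzero weight after conditioning:
  (V=1, X=1, W=0, U=0, Y=0, Z=2) weight 1/270
  (V=1, X=1, W=0, U=0, Y=0, Z=3) weight 1/270
  (V=1, X=1, W=0, U=0, Y=0, Z=4) weight 1/270
  (V=1, X=1, W=0, U=1, Y=0, Z=2) weight 1/540
  (V=1, X=1, W=0, U=1, Y=0, Z=3) weight 1/540
  (V=1, X=1, W=0, U=1, Y=0, Z=4) weight 1/540
  (V=1, X=1, W=0, U=2, Y=0, Z=2) weight 1/210
  (V=1, X=1, W=0, U=2, Y=0, Z=3) weight 1/210
  (V=1, X=2, W=0, U=0, Y=2, Z=2) weight 1/270
  (V=1, X=3, W=0, U=0, Y=1, Z=2) weight 2/1215
  … 152 more
Group by X:
  weight(X=1) = 13/105
  weight(X=2) = 3/35
  weight(X=3) = 13/105
Total weight = 13/105 + 3/35 + 13/105 = 1/3
P(X=1 | obs) = 13/105 / 1/3 = 13/35
P(X=2 | obs) = 3/35 / 1/3 = 9/35
P(X=3 | obs) = 13/105 / 1/3 = 13/35

P(X = 1 | obs) = 13/35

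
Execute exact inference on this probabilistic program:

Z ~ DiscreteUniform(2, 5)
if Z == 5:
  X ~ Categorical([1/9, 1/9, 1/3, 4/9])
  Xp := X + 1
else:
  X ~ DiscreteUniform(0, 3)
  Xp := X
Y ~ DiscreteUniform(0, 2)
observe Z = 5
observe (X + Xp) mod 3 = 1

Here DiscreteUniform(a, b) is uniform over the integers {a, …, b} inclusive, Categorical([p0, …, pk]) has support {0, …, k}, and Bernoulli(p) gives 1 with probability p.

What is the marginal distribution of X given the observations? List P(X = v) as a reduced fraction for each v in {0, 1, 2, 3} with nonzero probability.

P(X=0) = 1/5, P(X=3) = 4/5

Enumerate traces; 6 have nonzero weight after conditioning:
  (Z=5, X=0, Y=0) weight 1/108
  (Z=5, X=0, Y=1) weight 1/108
  (Z=5, X=0, Y=2) weight 1/108
  (Z=5, X=3, Y=0) weight 1/27
  (Z=5, X=3, Y=1) weight 1/27
  (Z=5, X=3, Y=2) weight 1/27
Group by X:
  weight(X=0) = 1/36
  weight(X=3) = 1/9
Total weight = 1/36 + 1/9 = 5/36
P(X=0 | obs) = 1/36 / 5/36 = 1/5
P(X=3 | obs) = 1/9 / 5/36 = 4/5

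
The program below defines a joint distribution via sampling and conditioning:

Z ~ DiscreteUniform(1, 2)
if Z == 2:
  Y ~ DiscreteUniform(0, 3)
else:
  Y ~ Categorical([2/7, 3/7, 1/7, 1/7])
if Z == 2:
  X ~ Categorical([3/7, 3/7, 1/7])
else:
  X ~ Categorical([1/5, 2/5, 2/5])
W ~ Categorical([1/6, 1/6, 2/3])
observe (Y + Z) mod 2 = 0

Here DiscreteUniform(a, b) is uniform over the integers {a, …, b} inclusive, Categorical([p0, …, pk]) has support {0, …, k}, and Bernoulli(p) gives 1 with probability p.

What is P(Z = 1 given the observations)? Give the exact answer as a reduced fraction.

Enumerate traces; 36 have nonzero weight after conditioning:
  (Z=1, Y=1, X=0, W=0) weight 1/140
  (Z=1, Y=1, X=0, W=1) weight 1/140
  (Z=1, Y=1, X=0, W=2) weight 1/35
  (Z=1, Y=1, X=1, W=0) weight 1/70
  (Z=1, Y=1, X=1, W=1) weight 1/70
  (Z=1, Y=1, X=1, W=2) weight 2/35
  (Z=1, Y=1, X=2, W=0) weight 1/70
  (Z=1, Y=1, X=2, W=1) weight 1/70
  (Z=2, Y=0, X=0, W=0) weight 1/112
  … 27 more
Group by Z:
  weight(Z=1) = 2/7
  weight(Z=2) = 1/4
Total weight = 2/7 + 1/4 = 15/28
P(Z=1 | obs) = 2/7 / 15/28 = 8/15
P(Z=2 | obs) = 1/4 / 15/28 = 7/15

P(Z = 1 | obs) = 8/15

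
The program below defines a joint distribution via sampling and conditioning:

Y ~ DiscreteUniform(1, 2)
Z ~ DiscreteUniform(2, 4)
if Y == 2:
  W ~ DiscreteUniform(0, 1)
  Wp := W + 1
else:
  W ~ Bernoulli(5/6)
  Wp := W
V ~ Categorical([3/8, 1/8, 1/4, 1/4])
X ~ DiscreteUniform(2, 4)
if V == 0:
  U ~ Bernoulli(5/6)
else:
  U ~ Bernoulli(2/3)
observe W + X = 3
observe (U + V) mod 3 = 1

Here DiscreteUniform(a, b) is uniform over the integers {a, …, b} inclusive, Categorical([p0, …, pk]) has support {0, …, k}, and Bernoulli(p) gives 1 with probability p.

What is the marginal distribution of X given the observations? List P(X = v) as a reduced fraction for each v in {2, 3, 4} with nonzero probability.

P(X=2) = 2/3, P(X=3) = 1/3

Enumerate traces; 36 have nonzero weight after conditioning:
  (Y=1, Z=2, W=0, V=0, X=3, U=1) weight 5/1728
  (Y=1, Z=2, W=0, V=1, X=3, U=0) weight 1/2592
  (Y=1, Z=2, W=0, V=3, X=3, U=1) weight 1/648
  (Y=1, Z=2, W=1, V=0, X=2, U=1) weight 25/1728
  (Y=1, Z=2, W=1, V=1, X=2, U=0) weight 5/2592
  (Y=1, Z=2, W=1, V=3, X=2, U=1) weight 5/648
  (Y=1, Z=3, W=0, V=0, X=3, U=1) weight 5/1728
  (Y=1, Z=3, W=0, V=1, X=3, U=0) weight 1/2592
  … 28 more
Group by X:
  weight(X=2) = 25/216
  weight(X=3) = 25/432
Total weight = 25/216 + 25/432 = 25/144
P(X=2 | obs) = 25/216 / 25/144 = 2/3
P(X=3 | obs) = 25/432 / 25/144 = 1/3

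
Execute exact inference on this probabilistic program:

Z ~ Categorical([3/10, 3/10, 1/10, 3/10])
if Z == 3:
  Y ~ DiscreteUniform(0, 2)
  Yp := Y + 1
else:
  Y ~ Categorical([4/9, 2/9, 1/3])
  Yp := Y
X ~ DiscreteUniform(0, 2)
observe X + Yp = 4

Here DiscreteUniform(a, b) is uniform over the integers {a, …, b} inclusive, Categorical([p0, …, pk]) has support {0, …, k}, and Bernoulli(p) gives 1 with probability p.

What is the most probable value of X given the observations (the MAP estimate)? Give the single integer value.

argmax_v P(X = v | obs) = 2

Enumerate traces; 5 have nonzero weight after conditioning:
  (Z=0, Y=2, X=2) weight 1/30
  (Z=1, Y=2, X=2) weight 1/30
  (Z=2, Y=2, X=2) weight 1/90
  (Z=3, Y=1, X=2) weight 1/30
  (Z=3, Y=2, X=1) weight 1/30
Group by X:
  weight(X=1) = 1/30
  weight(X=2) = 1/9
Total weight = 1/30 + 1/9 = 13/90
P(X=1 | obs) = 1/30 / 13/90 = 3/13
P(X=2 | obs) = 1/9 / 13/90 = 10/13
argmax = 2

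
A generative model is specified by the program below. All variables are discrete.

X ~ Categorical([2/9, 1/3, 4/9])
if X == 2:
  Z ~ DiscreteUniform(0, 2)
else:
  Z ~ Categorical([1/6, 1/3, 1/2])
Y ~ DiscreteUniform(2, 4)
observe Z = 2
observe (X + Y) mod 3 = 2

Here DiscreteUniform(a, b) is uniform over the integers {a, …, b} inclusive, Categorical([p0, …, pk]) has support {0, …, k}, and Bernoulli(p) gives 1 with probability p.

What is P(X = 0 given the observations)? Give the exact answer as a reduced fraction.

P(X = 0 | obs) = 6/23

Enumerate traces; 3 have nonzero weight after conditioning:
  (X=0, Z=2, Y=2) weight 1/27
  (X=1, Z=2, Y=4) weight 1/18
  (X=2, Z=2, Y=3) weight 4/81
Group by X:
  weight(X=0) = 1/27
  weight(X=1) = 1/18
  weight(X=2) = 4/81
Total weight = 1/27 + 1/18 + 4/81 = 23/162
P(X=0 | obs) = 1/27 / 23/162 = 6/23
P(X=1 | obs) = 1/18 / 23/162 = 9/23
P(X=2 | obs) = 4/81 / 23/162 = 8/23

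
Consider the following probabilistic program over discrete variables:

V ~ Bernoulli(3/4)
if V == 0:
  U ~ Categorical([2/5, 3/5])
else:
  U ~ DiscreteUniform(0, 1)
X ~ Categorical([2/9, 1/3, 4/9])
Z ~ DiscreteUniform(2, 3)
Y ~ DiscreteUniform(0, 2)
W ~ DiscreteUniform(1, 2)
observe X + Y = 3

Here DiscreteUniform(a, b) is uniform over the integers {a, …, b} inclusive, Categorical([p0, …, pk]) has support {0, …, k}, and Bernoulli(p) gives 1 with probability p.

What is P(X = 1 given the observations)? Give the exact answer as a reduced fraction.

Enumerate traces; 32 have nonzero weight after conditioning:
  (V=0, U=0, X=1, Z=2, Y=2, W=1) weight 1/360
  (V=0, U=0, X=1, Z=2, Y=2, W=2) weight 1/360
  (V=0, U=0, X=1, Z=3, Y=2, W=1) weight 1/360
  (V=0, U=0, X=1, Z=3, Y=2, W=2) weight 1/360
  (V=0, U=0, X=2, Z=2, Y=1, W=1) weight 1/270
  (V=0, U=0, X=2, Z=2, Y=1, W=2) weight 1/270
  (V=0, U=0, X=2, Z=3, Y=1, W=1) weight 1/270
  (V=0, U=0, X=2, Z=3, Y=1, W=2) weight 1/270
  … 24 more
Group by X:
  weight(X=1) = 1/9
  weight(X=2) = 4/27
Total weight = 1/9 + 4/27 = 7/27
P(X=1 | obs) = 1/9 / 7/27 = 3/7
P(X=2 | obs) = 4/27 / 7/27 = 4/7

P(X = 1 | obs) = 3/7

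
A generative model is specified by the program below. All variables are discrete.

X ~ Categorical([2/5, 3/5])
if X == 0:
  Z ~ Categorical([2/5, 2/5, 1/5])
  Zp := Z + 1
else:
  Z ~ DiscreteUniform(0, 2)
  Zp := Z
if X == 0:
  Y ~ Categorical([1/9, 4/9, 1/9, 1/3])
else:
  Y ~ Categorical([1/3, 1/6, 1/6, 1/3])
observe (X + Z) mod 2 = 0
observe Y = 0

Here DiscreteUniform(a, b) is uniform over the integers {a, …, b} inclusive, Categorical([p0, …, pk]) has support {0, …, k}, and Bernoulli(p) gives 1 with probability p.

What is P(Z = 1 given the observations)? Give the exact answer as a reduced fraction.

Enumerate traces; 3 have nonzero weight after conditioning:
  (X=0, Z=0, Y=0) weight 4/225
  (X=0, Z=2, Y=0) weight 2/225
  (X=1, Z=1, Y=0) weight 1/15
Group by Z:
  weight(Z=0) = 4/225
  weight(Z=1) = 1/15
  weight(Z=2) = 2/225
Total weight = 4/225 + 1/15 + 2/225 = 7/75
P(Z=0 | obs) = 4/225 / 7/75 = 4/21
P(Z=1 | obs) = 1/15 / 7/75 = 5/7
P(Z=2 | obs) = 2/225 / 7/75 = 2/21

P(Z = 1 | obs) = 5/7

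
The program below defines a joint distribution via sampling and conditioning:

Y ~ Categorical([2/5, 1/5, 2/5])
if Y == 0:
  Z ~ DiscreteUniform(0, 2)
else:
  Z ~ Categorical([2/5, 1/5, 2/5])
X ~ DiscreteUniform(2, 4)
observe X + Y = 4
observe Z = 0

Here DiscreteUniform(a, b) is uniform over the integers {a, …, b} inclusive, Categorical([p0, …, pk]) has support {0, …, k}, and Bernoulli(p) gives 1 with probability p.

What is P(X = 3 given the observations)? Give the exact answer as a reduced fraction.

Enumerate traces; 3 have nonzero weight after conditioning:
  (Y=0, Z=0, X=4) weight 2/45
  (Y=1, Z=0, X=3) weight 2/75
  (Y=2, Z=0, X=2) weight 4/75
Group by X:
  weight(X=2) = 4/75
  weight(X=3) = 2/75
  weight(X=4) = 2/45
Total weight = 4/75 + 2/75 + 2/45 = 28/225
P(X=2 | obs) = 4/75 / 28/225 = 3/7
P(X=3 | obs) = 2/75 / 28/225 = 3/14
P(X=4 | obs) = 2/45 / 28/225 = 5/14

P(X = 3 | obs) = 3/14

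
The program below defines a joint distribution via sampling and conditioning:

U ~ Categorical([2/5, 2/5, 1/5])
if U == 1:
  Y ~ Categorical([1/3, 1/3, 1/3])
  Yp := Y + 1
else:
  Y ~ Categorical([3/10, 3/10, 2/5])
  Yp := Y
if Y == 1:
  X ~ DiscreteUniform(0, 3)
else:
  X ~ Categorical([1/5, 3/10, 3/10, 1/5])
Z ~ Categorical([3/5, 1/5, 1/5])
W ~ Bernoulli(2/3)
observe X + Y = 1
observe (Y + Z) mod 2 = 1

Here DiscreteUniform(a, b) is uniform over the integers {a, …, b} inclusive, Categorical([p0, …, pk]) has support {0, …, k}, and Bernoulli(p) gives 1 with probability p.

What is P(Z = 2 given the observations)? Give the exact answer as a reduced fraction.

Enumerate traces; 18 have nonzero weight after conditioning:
  (U=0, Y=0, X=1, Z=1, W=0) weight 3/1250
  (U=0, Y=0, X=1, Z=1, W=1) weight 3/625
  (U=0, Y=1, X=0, Z=0, W=0) weight 3/500
  (U=0, Y=1, X=0, Z=0, W=1) weight 3/250
  (U=0, Y=1, X=0, Z=2, W=0) weight 1/500
  (U=0, Y=1, X=0, Z=2, W=1) weight 1/250
  (U=1, Y=0, X=1, Z=1, W=0) weight 1/375
  (U=1, Y=0, X=1, Z=1, W=1) weight 2/375
  … 10 more
Group by Z:
  weight(Z=0) = 47/1000
  weight(Z=1) = 47/2500
  weight(Z=2) = 47/3000
Total weight = 47/1000 + 47/2500 + 47/3000 = 611/7500
P(Z=0 | obs) = 47/1000 / 611/7500 = 15/26
P(Z=1 | obs) = 47/2500 / 611/7500 = 3/13
P(Z=2 | obs) = 47/3000 / 611/7500 = 5/26

P(Z = 2 | obs) = 5/26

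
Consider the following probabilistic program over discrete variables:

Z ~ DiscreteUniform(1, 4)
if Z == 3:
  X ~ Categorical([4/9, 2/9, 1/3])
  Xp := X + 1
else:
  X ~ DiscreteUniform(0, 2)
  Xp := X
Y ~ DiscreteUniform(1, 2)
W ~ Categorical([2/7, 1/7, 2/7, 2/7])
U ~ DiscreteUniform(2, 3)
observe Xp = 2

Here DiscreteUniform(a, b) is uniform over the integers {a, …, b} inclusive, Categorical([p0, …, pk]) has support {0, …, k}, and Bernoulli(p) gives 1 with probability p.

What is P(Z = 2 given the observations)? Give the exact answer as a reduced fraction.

Enumerate traces; 64 have nonzero weight after conditioning:
  (Z=1, X=2, Y=1, W=0, U=2) weight 1/168
  (Z=1, X=2, Y=1, W=0, U=3) weight 1/168
  (Z=1, X=2, Y=1, W=1, U=2) weight 1/336
  (Z=1, X=2, Y=1, W=1, U=3) weight 1/336
  (Z=1, X=2, Y=1, W=2, U=2) weight 1/168
  (Z=1, X=2, Y=1, W=2, U=3) weight 1/168
  (Z=1, X=2, Y=1, W=3, U=2) weight 1/168
  (Z=1, X=2, Y=1, W=3, U=3) weight 1/168
  (Z=2, X=2, Y=1, W=0, U=2) weight 1/168
  (Z=3, X=1, Y=1, W=0, U=2) weight 1/252
  … 54 more
Group by Z:
  weight(Z=1) = 1/12
  weight(Z=2) = 1/12
  weight(Z=3) = 1/18
  weight(Z=4) = 1/12
Total weight = 1/12 + 1/12 + 1/18 + 1/12 = 11/36
P(Z=1 | obs) = 1/12 / 11/36 = 3/11
P(Z=2 | obs) = 1/12 / 11/36 = 3/11
P(Z=3 | obs) = 1/18 / 11/36 = 2/11
P(Z=4 | obs) = 1/12 / 11/36 = 3/11

P(Z = 2 | obs) = 3/11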